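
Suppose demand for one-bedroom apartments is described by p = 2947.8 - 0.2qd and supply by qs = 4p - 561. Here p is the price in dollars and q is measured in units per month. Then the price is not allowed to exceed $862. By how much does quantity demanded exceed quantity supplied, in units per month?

7542

Rearranging demand gives qd = 14739 - 5p. Without the control the market clears where 14739 - 5p = 4p - 561, i.e. p* = 1700 and q* = 6239.
Since 862 < 1700, the ceiling is binding.
At p = 862: qd = 14739 - 5·862 = 10429 and qs = 4·862 - 561 = 2887.
Shortage = qd - qs = 10429 - 2887 = 7542.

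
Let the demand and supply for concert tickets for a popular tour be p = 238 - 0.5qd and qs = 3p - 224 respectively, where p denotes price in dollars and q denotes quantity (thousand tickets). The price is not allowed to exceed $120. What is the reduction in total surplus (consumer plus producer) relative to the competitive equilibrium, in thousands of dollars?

1500

Rearranging demand gives qd = 476 - 2p. Equilibrium: 476 - 2p = 3p - 224, so 700 = 5p and p* = 140, q* = 196.
Since 120 < 140, the ceiling is binding.
At p = 120: qd = 476 - 2·120 = 236 and qs = 3·120 - 224 = 136.
Quantity traded falls to 136. At q = 136 the demand price is (476 - 136)/2 = 170 and the supply price is (224 + 136)/3 = 120.
Deadweight loss = ½ · (170 - 120) · (196 - 136) = ½ · 50 · 60 = 1500.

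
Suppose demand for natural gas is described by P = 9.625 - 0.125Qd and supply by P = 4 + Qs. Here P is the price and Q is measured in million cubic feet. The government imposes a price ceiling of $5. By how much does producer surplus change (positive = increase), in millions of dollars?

Rearranging demand gives Qd = 77 - 8P; rearranging supply gives Qs = P - 4. Setting quantity demanded equal to quantity supplied, 77 - 8P = P - 4, gives P* = 9 and Q* = 5.
Because the ceiling (5) lies below the market-clearing price, it is binding.
At P = 5: Qd = 77 - 8·5 = 37 and Qs = 5 - 4 = 1.
Producer surplus without the control is ½ · (9 - 4) · 5 = 12.5.
With the ceiling, producers sell 1 units at 5, so PS = ½ · (5 - 4) · 1 = 0.5.
Change in producer surplus = 0.5 - 12.5 = -12.

-12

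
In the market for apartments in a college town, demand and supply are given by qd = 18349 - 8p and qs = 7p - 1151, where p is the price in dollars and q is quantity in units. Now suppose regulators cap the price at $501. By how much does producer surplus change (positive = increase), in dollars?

Equilibrium: 18349 - 8p = 7p - 1151, so 19500 = 15p and p* = 1300, q* = 7949.
The ceiling of 501 is below the equilibrium price 1300, so it binds.
At p = 501: qd = 18349 - 8·501 = 14341 and qs = 7·501 - 1151 = 2356.
Producer surplus without the control is ½ · (1300 - 1151/7) · 7949 = 63186601/14.
With the ceiling, producers sell 2356 units at 501, so PS = ½ · (501 - 1151/7) · 2356 = 2775368/7.
Change in producer surplus = 2775368/7 - 63186601/14 = -4116847.5.

-4116847.5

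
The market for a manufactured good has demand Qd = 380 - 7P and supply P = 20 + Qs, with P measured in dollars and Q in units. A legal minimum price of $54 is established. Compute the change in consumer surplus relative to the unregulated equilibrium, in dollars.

Rearranging supply gives Qs = P - 20. Equilibrium: 380 - 7P = P - 20, so 400 = 8P and P* = 50, Q* = 30.
Since 54 > 50, the floor is binding.
At P = 54: Qd = 380 - 7·54 = 2 and Qs = 54 - 20 = 34.
Consumer surplus without the control is ½ · (380/7 - 50) · 30 = 450/7.
With the floor, consumers buy 2 units at 54, so CS = ½ · (380/7 - 54) · 2 = 2/7.
Change in consumer surplus = 2/7 - 450/7 = -64.

-64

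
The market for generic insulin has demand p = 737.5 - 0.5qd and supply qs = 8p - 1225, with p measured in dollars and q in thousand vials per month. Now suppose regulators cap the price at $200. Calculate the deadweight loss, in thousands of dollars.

Rearranging demand gives qd = 1475 - 2p. Setting quantity demanded equal to quantity supplied, 1475 - 2p = 8p - 1225, gives p* = 270 and q* = 935.
The ceiling of 200 is below the equilibrium price 270, so it binds.
At p = 200: qd = 1475 - 2·200 = 1075 and qs = 8·200 - 1225 = 375.
Quantity traded falls to 375. At q = 375 the demand price is (1475 - 375)/2 = 550 and the supply price is (1225 + 375)/8 = 200.
Deadweight loss = ½ · (550 - 200) · (935 - 375) = ½ · 350 · 560 = 98000.

98000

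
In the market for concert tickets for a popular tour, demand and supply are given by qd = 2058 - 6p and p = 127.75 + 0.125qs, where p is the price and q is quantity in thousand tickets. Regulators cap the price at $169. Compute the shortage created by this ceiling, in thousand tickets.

714

Rearranging supply gives qs = 8p - 1022. In a free market, 2058 - 6p = 8p - 1022 gives the equilibrium p* = 220, q* = 738.
Since 169 < 220, the ceiling is binding.
At p = 169: qd = 2058 - 6·169 = 1044 and qs = 8·169 - 1022 = 330.
Shortage = qd - qs = 1044 - 330 = 714.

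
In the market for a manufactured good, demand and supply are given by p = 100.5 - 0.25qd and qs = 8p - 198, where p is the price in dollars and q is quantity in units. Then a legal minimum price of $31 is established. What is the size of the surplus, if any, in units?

0

Rearranging demand gives qd = 402 - 4p. In a free market, 402 - 4p = 8p - 198 gives the equilibrium p* = 50, q* = 202.
Since 31 is below p* = 50, the floor does not bind and the free-market outcome prevails.
Since the control does not bind, there is no surplus.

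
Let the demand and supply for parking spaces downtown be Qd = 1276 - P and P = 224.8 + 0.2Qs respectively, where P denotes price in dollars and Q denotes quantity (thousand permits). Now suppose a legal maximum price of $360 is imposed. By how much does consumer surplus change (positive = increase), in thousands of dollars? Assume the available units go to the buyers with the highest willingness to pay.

7040

Rearranging supply gives Qs = 5P - 1124. Equilibrium: 1276 - P = 5P - 1124, so 2400 = 6P and P* = 400, Q* = 876.
Since 360 < 400, the ceiling is binding.
At P = 360: Qd = 1276 - 360 = 916 and Qs = 5·360 - 1124 = 676.
Consumer surplus without the control is ½ · (1276 - 400) · 876 = 383688.
With the ceiling, 676 units are sold at 360 (assume they go to the highest-value buyers). The demand price at Q = 676 is 600, so CS = ½ · [(1276 - 360) + (600 - 360)] · 676 = 390728.
Change in consumer surplus = 390728 - 383688 = 7040.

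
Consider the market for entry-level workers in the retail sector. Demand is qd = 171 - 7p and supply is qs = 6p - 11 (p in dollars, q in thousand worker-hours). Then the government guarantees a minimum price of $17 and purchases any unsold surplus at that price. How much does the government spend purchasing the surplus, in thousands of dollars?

663

Without the control the market clears where 171 - 7p = 6p - 11, i.e. p* = 14 and q* = 73.
Since 17 > 14, the floor is binding.
At p = 17: qd = 171 - 7·17 = 52 and qs = 6·17 - 11 = 91.
Surplus = qs - qd = 39.
Government expenditure = surplus × support price = 39 × 17 = 663.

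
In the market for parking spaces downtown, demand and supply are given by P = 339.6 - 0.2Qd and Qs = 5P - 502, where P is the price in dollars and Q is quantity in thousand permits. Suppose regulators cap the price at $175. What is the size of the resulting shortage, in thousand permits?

450

Rearranging demand gives Qd = 1698 - 5P. Without the control the market clears where 1698 - 5P = 5P - 502, i.e. P* = 220 and Q* = 598.
Since 175 < 220, the ceiling is binding.
At P = 175: Qd = 1698 - 5·175 = 823 and Qs = 5·175 - 502 = 373.
Shortage = Qd - Qs = 823 - 373 = 450.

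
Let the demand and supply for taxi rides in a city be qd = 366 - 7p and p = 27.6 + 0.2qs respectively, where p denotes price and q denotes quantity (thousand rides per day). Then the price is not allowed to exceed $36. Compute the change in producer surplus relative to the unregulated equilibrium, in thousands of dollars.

Rearranging supply gives qs = 5p - 138. In a free market, 366 - 7p = 5p - 138 gives the equilibrium p* = 42, q* = 72.
The ceiling of 36 is below the equilibrium price 42, so it binds.
At p = 36: qd = 366 - 7·36 = 114 and qs = 5·36 - 138 = 42.
Producer surplus without the control is ½ · (42 - 27.6) · 72 = 518.4.
With the ceiling, producers sell 42 units at 36, so PS = ½ · (36 - 27.6) · 42 = 176.4.
Change in producer surplus = 176.4 - 518.4 = -342.

-342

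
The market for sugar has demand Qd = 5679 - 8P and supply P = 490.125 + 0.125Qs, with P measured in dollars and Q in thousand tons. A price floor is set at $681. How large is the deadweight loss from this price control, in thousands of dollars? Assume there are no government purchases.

Rearranging supply gives Qs = 8P - 3921. Without the control the market clears where 5679 - 8P = 8P - 3921, i.e. P* = 600 and Q* = 879.
The floor of 681 is above the equilibrium price 600, so it binds.
At P = 681: Qd = 5679 - 8·681 = 231 and Qs = 8·681 - 3921 = 1527.
Quantity traded falls to 231. At Q = 231 the demand price is (5679 - 231)/8 = 681 and the supply price is (3921 + 231)/8 = 519.
Deadweight loss = ½ · (681 - 519) · (879 - 231) = ½ · 162 · 648 = 52488.

52488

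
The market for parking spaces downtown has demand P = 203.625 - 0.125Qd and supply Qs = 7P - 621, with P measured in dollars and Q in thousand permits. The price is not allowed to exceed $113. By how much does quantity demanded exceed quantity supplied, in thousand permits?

Rearranging demand gives Qd = 1629 - 8P. Setting quantity demanded equal to quantity supplied, 1629 - 8P = 7P - 621, gives P* = 150 and Q* = 429.
Because the ceiling (113) lies below the market-clearing price, it is binding.
At P = 113: Qd = 1629 - 8·113 = 725 and Qs = 7·113 - 621 = 170.
Shortage = Qd - Qs = 725 - 170 = 555.

555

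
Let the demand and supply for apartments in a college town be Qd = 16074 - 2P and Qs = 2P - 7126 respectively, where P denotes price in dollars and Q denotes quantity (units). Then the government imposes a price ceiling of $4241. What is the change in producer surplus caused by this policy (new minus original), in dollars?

In a free market, 16074 - 2P = 2P - 7126 gives the equilibrium P* = 5800, Q* = 4474.
The ceiling of 4241 is below the equilibrium price 5800, so it binds.
At P = 4241: Qd = 16074 - 2·4241 = 7592 and Qs = 2·4241 - 7126 = 1356.
Producer surplus without the control is ½ · (5800 - 3563) · 4474 = 5004169.
With the ceiling, producers sell 1356 units at 4241, so PS = ½ · (4241 - 3563) · 1356 = 459684.
Change in producer surplus = 459684 - 5004169 = -4544485.

-4544485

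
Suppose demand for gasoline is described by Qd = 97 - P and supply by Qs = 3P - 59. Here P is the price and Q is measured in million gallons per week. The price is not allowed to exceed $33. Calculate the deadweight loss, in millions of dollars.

Equilibrium: 97 - P = 3P - 59, so 156 = 4P and P* = 39, Q* = 58.
The ceiling of 33 is below the equilibrium price 39, so it binds.
At P = 33: Qd = 97 - 33 = 64 and Qs = 3·33 - 59 = 40.
Quantity traded falls to 40. At Q = 40 the demand price is 97 - 40 = 57 and the supply price is (59 + 40)/3 = 33.
Deadweight loss = ½ · (57 - 33) · (58 - 40) = ½ · 24 · 18 = 216.

216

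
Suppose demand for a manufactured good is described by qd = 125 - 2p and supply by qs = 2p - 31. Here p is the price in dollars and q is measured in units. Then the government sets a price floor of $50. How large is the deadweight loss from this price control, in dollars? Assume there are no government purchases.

Without the control the market clears where 125 - 2p = 2p - 31, i.e. p* = 39 and q* = 47.
The floor of 50 is above the equilibrium price 39, so it binds.
At p = 50: qd = 125 - 2·50 = 25 and qs = 2·50 - 31 = 69.
Quantity traded falls to 25. At q = 25 the demand price is (125 - 25)/2 = 50 and the supply price is (31 + 25)/2 = 28.
Deadweight loss = ½ · (50 - 28) · (47 - 25) = ½ · 22 · 22 = 242.

242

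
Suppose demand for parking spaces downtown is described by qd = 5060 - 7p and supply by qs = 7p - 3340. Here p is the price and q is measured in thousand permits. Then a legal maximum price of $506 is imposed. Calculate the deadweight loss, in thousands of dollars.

61852

Equilibrium: 5060 - 7p = 7p - 3340, so 8400 = 14p and p* = 600, q* = 860.
Since 506 < 600, the ceiling is binding.
At p = 506: qd = 5060 - 7·506 = 1518 and qs = 7·506 - 3340 = 202.
Quantity traded falls to 202. At q = 202 the demand price is (5060 - 202)/7 = 694 and the supply price is (3340 + 202)/7 = 506.
Deadweight loss = ½ · (694 - 506) · (860 - 202) = ½ · 188 · 658 = 61852.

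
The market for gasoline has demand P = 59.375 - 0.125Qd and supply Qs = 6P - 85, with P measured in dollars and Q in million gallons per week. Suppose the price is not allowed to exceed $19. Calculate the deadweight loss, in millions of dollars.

Rearranging demand gives Qd = 475 - 8P. Equilibrium: 475 - 8P = 6P - 85, so 560 = 14P and P* = 40, Q* = 155.
Because the ceiling (19) lies below the market-clearing price, it is binding.
At P = 19: Qd = 475 - 8·19 = 323 and Qs = 6·19 - 85 = 29.
Quantity traded falls to 29. At Q = 29 the demand price is (475 - 29)/8 = 55.75 and the supply price is (85 + 29)/6 = 19.
Deadweight loss = ½ · (55.75 - 19) · (155 - 29) = ½ · 36.75 · 126 = 2315.25.

2315.25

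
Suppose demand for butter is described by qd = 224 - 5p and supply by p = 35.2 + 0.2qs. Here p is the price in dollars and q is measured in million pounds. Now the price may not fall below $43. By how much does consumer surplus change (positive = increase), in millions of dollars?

Rearranging supply gives qs = 5p - 176. Equilibrium: 224 - 5p = 5p - 176, so 400 = 10p and p* = 40, q* = 24.
The floor of 43 is above the equilibrium price 40, so it binds.
At p = 43: qd = 224 - 5·43 = 9 and qs = 5·43 - 176 = 39.
Consumer surplus without the control is ½ · (44.8 - 40) · 24 = 57.6.
With the floor, consumers buy 9 units at 43, so CS = ½ · (44.8 - 43) · 9 = 8.1.
Change in consumer surplus = 8.1 - 57.6 = -49.5.

-49.5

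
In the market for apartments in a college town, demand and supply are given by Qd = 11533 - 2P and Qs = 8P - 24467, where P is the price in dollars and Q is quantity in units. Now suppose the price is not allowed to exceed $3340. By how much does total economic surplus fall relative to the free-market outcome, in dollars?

Equilibrium: 11533 - 2P = 8P - 24467, so 36000 = 10P and P* = 3600, Q* = 4333.
The ceiling of 3340 is below the equilibrium price 3600, so it binds.
At P = 3340: Qd = 11533 - 2·3340 = 4853 and Qs = 8·3340 - 24467 = 2253.
Quantity traded falls to 2253. At Q = 2253 the demand price is (11533 - 2253)/2 = 4640 and the supply price is (24467 + 2253)/8 = 3340.
Deadweight loss = ½ · (4640 - 3340) · (4333 - 2253) = ½ · 1300 · 2080 = 1352000.

1352000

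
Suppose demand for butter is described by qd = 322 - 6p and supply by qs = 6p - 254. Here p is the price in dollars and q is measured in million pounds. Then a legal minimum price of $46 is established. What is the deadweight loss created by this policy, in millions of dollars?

0

Setting quantity demanded equal to quantity supplied, 322 - 6p = 6p - 254, gives p* = 48 and q* = 34.
Since 46 is below p* = 48, the floor does not bind and the free-market outcome prevails.
Since the control does not bind, no trades are prevented and deadweight loss is zero.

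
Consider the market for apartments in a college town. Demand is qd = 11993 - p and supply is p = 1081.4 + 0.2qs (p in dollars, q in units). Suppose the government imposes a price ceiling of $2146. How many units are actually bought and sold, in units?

5323

Rearranging supply gives qs = 5p - 5407. In a free market, 11993 - p = 5p - 5407 gives the equilibrium p* = 2900, q* = 9093.
Since 2146 < 2900, the ceiling is binding.
At p = 2146: qd = 11993 - 2146 = 9847 and qs = 5·2146 - 5407 = 5323.
The quantity actually transacted is the short side, supply: 5323.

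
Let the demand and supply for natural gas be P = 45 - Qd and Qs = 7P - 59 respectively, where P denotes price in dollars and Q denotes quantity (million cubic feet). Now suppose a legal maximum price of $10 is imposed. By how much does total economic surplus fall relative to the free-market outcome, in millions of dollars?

Rearranging demand gives Qd = 45 - P. Setting quantity demanded equal to quantity supplied, 45 - P = 7P - 59, gives P* = 13 and Q* = 32.
The ceiling of 10 is below the equilibrium price 13, so it binds.
At P = 10: Qd = 45 - 10 = 35 and Qs = 7·10 - 59 = 11.
Quantity traded falls to 11. At Q = 11 the demand price is 45 - 11 = 34 and the supply price is (59 + 11)/7 = 10.
Deadweight loss = ½ · (34 - 10) · (32 - 11) = ½ · 24 · 21 = 252.

252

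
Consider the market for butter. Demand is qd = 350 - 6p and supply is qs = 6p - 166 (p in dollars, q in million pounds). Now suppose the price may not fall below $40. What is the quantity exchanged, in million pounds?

92

Without the control the market clears where 350 - 6p = 6p - 166, i.e. p* = 43 and q* = 92.
The floor of 40 is below the equilibrium price 43, so it is not binding; the market clears at p* = 43, q* = 92.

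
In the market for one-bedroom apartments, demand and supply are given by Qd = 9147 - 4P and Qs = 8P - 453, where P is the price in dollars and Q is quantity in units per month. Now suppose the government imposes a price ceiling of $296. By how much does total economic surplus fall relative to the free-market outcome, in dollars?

3048192

Equilibrium: 9147 - 4P = 8P - 453, so 9600 = 12P and P* = 800, Q* = 5947.
Since 296 < 800, the ceiling is binding.
At P = 296: Qd = 9147 - 4·296 = 7963 and Qs = 8·296 - 453 = 1915.
Quantity traded falls to 1915. At Q = 1915 the demand price is (9147 - 1915)/4 = 1808 and the supply price is (453 + 1915)/8 = 296.
Deadweight loss = ½ · (1808 - 296) · (5947 - 1915) = ½ · 1512 · 4032 = 3048192.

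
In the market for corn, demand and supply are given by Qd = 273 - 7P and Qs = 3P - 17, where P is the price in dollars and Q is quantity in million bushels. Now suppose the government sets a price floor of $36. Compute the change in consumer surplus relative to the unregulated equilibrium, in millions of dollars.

-318.5

Setting quantity demanded equal to quantity supplied, 273 - 7P = 3P - 17, gives P* = 29 and Q* = 70.
The floor of 36 is above the equilibrium price 29, so it binds.
At P = 36: Qd = 273 - 7·36 = 21 and Qs = 3·36 - 17 = 91.
Consumer surplus without the control is ½ · (39 - 29) · 70 = 350.
With the floor, consumers buy 21 units at 36, so CS = ½ · (39 - 36) · 21 = 31.5.
Change in consumer surplus = 31.5 - 350 = -318.5.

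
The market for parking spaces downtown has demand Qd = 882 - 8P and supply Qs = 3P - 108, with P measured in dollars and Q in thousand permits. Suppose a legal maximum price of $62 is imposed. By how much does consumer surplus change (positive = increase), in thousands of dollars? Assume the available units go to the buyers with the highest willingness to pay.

Setting quantity demanded equal to quantity supplied, 882 - 8P = 3P - 108, gives P* = 90 and Q* = 162.
The ceiling of 62 is below the equilibrium price 90, so it binds.
At P = 62: Qd = 882 - 8·62 = 386 and Qs = 3·62 - 108 = 78.
Consumer surplus without the control is ½ · (110.25 - 90) · 162 = 1640.25.
With the ceiling, 78 units are sold at 62 (assume they go to the highest-value buyers). The demand price at Q = 78 is 100.5, so CS = ½ · [(110.25 - 62) + (100.5 - 62)] · 78 = 3383.25.
Change in consumer surplus = 3383.25 - 1640.25 = 1743.

1743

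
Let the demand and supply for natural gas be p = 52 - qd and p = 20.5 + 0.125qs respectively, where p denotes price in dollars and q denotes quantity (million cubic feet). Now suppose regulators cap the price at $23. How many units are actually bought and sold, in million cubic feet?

20

Rearranging demand gives qd = 52 - p; rearranging supply gives qs = 8p - 164. In a free market, 52 - p = 8p - 164 gives the equilibrium p* = 24, q* = 28.
The ceiling of 23 is below the equilibrium price 24, so it binds.
At p = 23: qd = 52 - 23 = 29 and qs = 8·23 - 164 = 20.
The quantity actually transacted is the short side, supply: 20.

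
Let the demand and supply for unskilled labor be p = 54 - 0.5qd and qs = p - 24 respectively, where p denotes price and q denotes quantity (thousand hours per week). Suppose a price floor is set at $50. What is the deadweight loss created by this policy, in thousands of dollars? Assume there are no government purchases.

Rearranging demand gives qd = 108 - 2p. Equilibrium: 108 - 2p = p - 24, so 132 = 3p and p* = 44, q* = 20.
Since 50 > 44, the floor is binding.
At p = 50: qd = 108 - 2·50 = 8 and qs = 50 - 24 = 26.
Quantity traded falls to 8. At q = 8 the demand price is (108 - 8)/2 = 50 and the supply price is 24 + 8 = 32.
Deadweight loss = ½ · (50 - 32) · (20 - 8) = ½ · 18 · 12 = 108.

108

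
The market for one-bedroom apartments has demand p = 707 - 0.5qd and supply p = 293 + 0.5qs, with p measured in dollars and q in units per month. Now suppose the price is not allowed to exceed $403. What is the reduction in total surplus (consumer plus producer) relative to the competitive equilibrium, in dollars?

Rearranging demand gives qd = 1414 - 2p; rearranging supply gives qs = 2p - 586. Equilibrium: 1414 - 2p = 2p - 586, so 2000 = 4p and p* = 500, q* = 414.
Since 403 < 500, the ceiling is binding.
At p = 403: qd = 1414 - 2·403 = 608 and qs = 2·403 - 586 = 220.
Quantity traded falls to 220. At q = 220 the demand price is (1414 - 220)/2 = 597 and the supply price is (586 + 220)/2 = 403.
Deadweight loss = ½ · (597 - 403) · (414 - 220) = ½ · 194 · 194 = 18818.

18818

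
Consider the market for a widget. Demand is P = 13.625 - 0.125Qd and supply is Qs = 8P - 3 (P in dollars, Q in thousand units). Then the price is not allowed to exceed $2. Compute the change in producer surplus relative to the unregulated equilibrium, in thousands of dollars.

Rearranging demand gives Qd = 109 - 8P. In a free market, 109 - 8P = 8P - 3 gives the equilibrium P* = 7, Q* = 53.
Because the ceiling (2) lies below the market-clearing price, it is binding.
At P = 2: Qd = 109 - 8·2 = 93 and Qs = 8·2 - 3 = 13.
Producer surplus without the control is ½ · (7 - 0.375) · 53 = 175.5625.
With the ceiling, producers sell 13 units at 2, so PS = ½ · (2 - 0.375) · 13 = 10.5625.
Change in producer surplus = 10.5625 - 175.5625 = -165.

-165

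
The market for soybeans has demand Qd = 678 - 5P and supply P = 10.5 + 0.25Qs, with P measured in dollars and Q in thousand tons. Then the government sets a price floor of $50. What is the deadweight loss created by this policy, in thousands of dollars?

0

Rearranging supply gives Qs = 4P - 42. In a free market, 678 - 5P = 4P - 42 gives the equilibrium P* = 80, Q* = 278.
The floor of 50 is below the equilibrium price 80, so it is not binding; the market clears at P* = 80, Q* = 278.
Since the control does not bind, no trades are prevented and deadweight loss is zero.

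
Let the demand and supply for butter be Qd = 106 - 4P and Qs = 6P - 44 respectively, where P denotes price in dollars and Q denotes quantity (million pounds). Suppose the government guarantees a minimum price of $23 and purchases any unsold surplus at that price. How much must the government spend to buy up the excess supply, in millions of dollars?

1840

Setting quantity demanded equal to quantity supplied, 106 - 4P = 6P - 44, gives P* = 15 and Q* = 46.
Since 23 > 15, the floor is binding.
At P = 23: Qd = 106 - 4·23 = 14 and Qs = 6·23 - 44 = 94.
Surplus = Qs - Qd = 80.
Government expenditure = surplus × support price = 80 × 23 = 1840.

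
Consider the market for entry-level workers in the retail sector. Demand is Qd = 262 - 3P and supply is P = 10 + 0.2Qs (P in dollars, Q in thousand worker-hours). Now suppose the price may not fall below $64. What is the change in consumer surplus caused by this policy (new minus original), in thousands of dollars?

Rearranging supply gives Qs = 5P - 50. Equilibrium: 262 - 3P = 5P - 50, so 312 = 8P and P* = 39, Q* = 145.
The floor of 64 is above the equilibrium price 39, so it binds.
At P = 64: Qd = 262 - 3·64 = 70 and Qs = 5·64 - 50 = 270.
Consumer surplus without the control is ½ · (262/3 - 39) · 145 = 21025/6.
With the floor, consumers buy 70 units at 64, so CS = ½ · (262/3 - 64) · 70 = 2450/3.
Change in consumer surplus = 2450/3 - 21025/6 = -2687.5.

-2687.5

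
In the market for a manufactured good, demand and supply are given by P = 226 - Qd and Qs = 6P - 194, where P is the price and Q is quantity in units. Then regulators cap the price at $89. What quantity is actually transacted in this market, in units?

166

Rearranging demand gives Qd = 226 - P. Equilibrium: 226 - P = 6P - 194, so 420 = 7P and P* = 60, Q* = 166.
The ceiling of 89 is above the equilibrium price 60, so it is not binding; the market clears at P* = 60, Q* = 166.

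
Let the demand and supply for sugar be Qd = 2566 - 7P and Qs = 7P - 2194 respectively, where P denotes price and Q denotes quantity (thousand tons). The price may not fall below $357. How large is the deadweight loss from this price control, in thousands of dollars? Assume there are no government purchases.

Without the control the market clears where 2566 - 7P = 7P - 2194, i.e. P* = 340 and Q* = 186.
Because the floor (357) lies above the market-clearing price, it is binding.
At P = 357: Qd = 2566 - 7·357 = 67 and Qs = 7·357 - 2194 = 305.
Quantity traded falls to 67. At Q = 67 the demand price is (2566 - 67)/7 = 357 and the supply price is (2194 + 67)/7 = 323.
Deadweight loss = ½ · (357 - 323) · (186 - 67) = ½ · 34 · 119 = 2023.

2023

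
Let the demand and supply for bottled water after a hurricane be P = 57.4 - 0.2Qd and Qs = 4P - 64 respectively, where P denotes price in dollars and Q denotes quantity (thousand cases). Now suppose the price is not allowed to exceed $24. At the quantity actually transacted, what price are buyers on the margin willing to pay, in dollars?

Rearranging demand gives Qd = 287 - 5P. Setting quantity demanded equal to quantity supplied, 287 - 5P = 4P - 64, gives P* = 39 and Q* = 92.
Because the ceiling (24) lies below the market-clearing price, it is binding.
At P = 24: Qd = 287 - 5·24 = 167 and Qs = 4·24 - 64 = 32.
Only 32 units reach the market. On the demand curve, the marginal buyer's willingness to pay at Q = 32 is (287 - 32)/5 = 51.

51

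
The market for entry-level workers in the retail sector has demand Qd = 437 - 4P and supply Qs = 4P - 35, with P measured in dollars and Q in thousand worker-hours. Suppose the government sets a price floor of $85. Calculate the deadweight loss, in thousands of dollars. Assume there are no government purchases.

Equilibrium: 437 - 4P = 4P - 35, so 472 = 8P and P* = 59, Q* = 201.
Since 85 > 59, the floor is binding.
At P = 85: Qd = 437 - 4·85 = 97 and Qs = 4·85 - 35 = 305.
Quantity traded falls to 97. At Q = 97 the demand price is (437 - 97)/4 = 85 and the supply price is (35 + 97)/4 = 33.
Deadweight loss = ½ · (85 - 33) · (201 - 97) = ½ · 52 · 104 = 2704.

2704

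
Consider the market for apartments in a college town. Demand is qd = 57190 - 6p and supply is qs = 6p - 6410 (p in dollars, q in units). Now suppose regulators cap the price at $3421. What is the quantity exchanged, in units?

Setting quantity demanded equal to quantity supplied, 57190 - 6p = 6p - 6410, gives p* = 5300 and q* = 25390.
Because the ceiling (3421) lies below the market-clearing price, it is binding.
At p = 3421: qd = 57190 - 6·3421 = 36664 and qs = 6·3421 - 6410 = 14116.
The quantity actually transacted is the short side, supply: 14116.

14116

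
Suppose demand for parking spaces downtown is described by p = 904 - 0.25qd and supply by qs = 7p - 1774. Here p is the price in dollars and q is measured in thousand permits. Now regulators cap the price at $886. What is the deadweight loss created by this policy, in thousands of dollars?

Rearranging demand gives qd = 3616 - 4p. Without the control the market clears where 3616 - 4p = 7p - 1774, i.e. p* = 490 and q* = 1656.
Since 886 is above p* = 490, the ceiling does not bind and the free-market outcome prevails.
Since the control does not bind, no trades are prevented and deadweight loss is zero.

0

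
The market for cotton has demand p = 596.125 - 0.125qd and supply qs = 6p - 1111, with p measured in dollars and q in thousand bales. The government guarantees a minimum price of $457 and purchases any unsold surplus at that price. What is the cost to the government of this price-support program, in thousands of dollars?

Rearranging demand gives qd = 4769 - 8p. Without the control the market clears where 4769 - 8p = 6p - 1111, i.e. p* = 420 and q* = 1409.
Because the floor (457) lies above the market-clearing price, it is binding.
At p = 457: qd = 4769 - 8·457 = 1113 and qs = 6·457 - 1111 = 1631.
Surplus = qs - qd = 518.
Government expenditure = surplus × support price = 518 × 457 = 236726.

236726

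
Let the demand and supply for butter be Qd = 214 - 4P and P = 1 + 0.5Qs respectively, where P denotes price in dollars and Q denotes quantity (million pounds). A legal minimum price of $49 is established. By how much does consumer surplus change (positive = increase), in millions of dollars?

Rearranging supply gives Qs = 2P - 2. Without the control the market clears where 214 - 4P = 2P - 2, i.e. P* = 36 and Q* = 70.
Because the floor (49) lies above the market-clearing price, it is binding.
At P = 49: Qd = 214 - 4·49 = 18 and Qs = 2·49 - 2 = 96.
Consumer surplus without the control is ½ · (53.5 - 36) · 70 = 612.5.
With the floor, consumers buy 18 units at 49, so CS = ½ · (53.5 - 49) · 18 = 40.5.
Change in consumer surplus = 40.5 - 612.5 = -572.

-572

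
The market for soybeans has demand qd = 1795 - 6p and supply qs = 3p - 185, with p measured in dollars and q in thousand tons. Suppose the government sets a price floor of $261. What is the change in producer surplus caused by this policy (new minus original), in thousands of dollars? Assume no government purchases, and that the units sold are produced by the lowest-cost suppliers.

-697

Equilibrium: 1795 - 6p = 3p - 185, so 1980 = 9p and p* = 220, q* = 475.
The floor of 261 is above the equilibrium price 220, so it binds.
At p = 261: qd = 1795 - 6·261 = 229 and qs = 3·261 - 185 = 598.
Producer surplus without the control is ½ · (220 - 185/3) · 475 = 225625/6.
With the floor, 229 units are sold at 261. The supply price at q = 229 is 138, so PS = ½ · [(261 - 185/3) + (261 - 138)] · 229 = 221443/6.
Change in producer surplus = 221443/6 - 225625/6 = -697.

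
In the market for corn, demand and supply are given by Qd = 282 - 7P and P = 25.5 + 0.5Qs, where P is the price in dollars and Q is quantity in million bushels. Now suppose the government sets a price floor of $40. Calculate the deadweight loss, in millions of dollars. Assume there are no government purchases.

141.75

Rearranging supply gives Qs = 2P - 51. Without the control the market clears where 282 - 7P = 2P - 51, i.e. P* = 37 and Q* = 23.
The floor of 40 is above the equilibrium price 37, so it binds.
At P = 40: Qd = 282 - 7·40 = 2 and Qs = 2·40 - 51 = 29.
Quantity traded falls to 2. At Q = 2 the demand price is (282 - 2)/7 = 40 and the supply price is (51 + 2)/2 = 26.5.
Deadweight loss = ½ · (40 - 26.5) · (23 - 2) = ½ · 13.5 · 21 = 141.75.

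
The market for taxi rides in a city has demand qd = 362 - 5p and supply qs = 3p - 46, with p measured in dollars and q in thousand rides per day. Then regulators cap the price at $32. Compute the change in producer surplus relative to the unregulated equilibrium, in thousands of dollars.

-1491.5

Setting quantity demanded equal to quantity supplied, 362 - 5p = 3p - 46, gives p* = 51 and q* = 107.
Since 32 < 51, the ceiling is binding.
At p = 32: qd = 362 - 5·32 = 202 and qs = 3·32 - 46 = 50.
Producer surplus without the control is ½ · (51 - 46/3) · 107 = 11449/6.
With the ceiling, producers sell 50 units at 32, so PS = ½ · (32 - 46/3) · 50 = 1250/3.
Change in producer surplus = 1250/3 - 11449/6 = -1491.5.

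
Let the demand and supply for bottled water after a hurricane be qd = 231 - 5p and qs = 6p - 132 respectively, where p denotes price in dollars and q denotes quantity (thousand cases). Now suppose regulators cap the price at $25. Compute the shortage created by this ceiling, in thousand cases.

Setting quantity demanded equal to quantity supplied, 231 - 5p = 6p - 132, gives p* = 33 and q* = 66.
Because the ceiling (25) lies below the market-clearing price, it is binding.
At p = 25: qd = 231 - 5·25 = 106 and qs = 6·25 - 132 = 18.
Shortage = qd - qs = 106 - 18 = 88.

88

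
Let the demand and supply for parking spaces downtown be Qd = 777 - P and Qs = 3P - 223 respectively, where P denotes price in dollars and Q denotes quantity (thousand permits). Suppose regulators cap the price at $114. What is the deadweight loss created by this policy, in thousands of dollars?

In a free market, 777 - P = 3P - 223 gives the equilibrium P* = 250, Q* = 527.
The ceiling of 114 is below the equilibrium price 250, so it binds.
At P = 114: Qd = 777 - 114 = 663 and Qs = 3·114 - 223 = 119.
Quantity traded falls to 119. At Q = 119 the demand price is 777 - 119 = 658 and the supply price is (223 + 119)/3 = 114.
Deadweight loss = ½ · (658 - 114) · (527 - 119) = ½ · 544 · 408 = 110976.

110976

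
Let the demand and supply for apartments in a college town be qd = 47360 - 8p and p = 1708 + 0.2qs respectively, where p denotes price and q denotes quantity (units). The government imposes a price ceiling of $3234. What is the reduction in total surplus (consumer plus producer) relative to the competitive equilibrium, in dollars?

Rearranging supply gives qs = 5p - 8540. Without the control the market clears where 47360 - 8p = 5p - 8540, i.e. p* = 4300 and q* = 12960.
The ceiling of 3234 is below the equilibrium price 4300, so it binds.
At p = 3234: qd = 47360 - 8·3234 = 21488 and qs = 5·3234 - 8540 = 7630.
Quantity traded falls to 7630. At q = 7630 the demand price is (47360 - 7630)/8 = 4966.25 and the supply price is (8540 + 7630)/5 = 3234.
Deadweight loss = ½ · (4966.25 - 3234) · (12960 - 7630) = ½ · 1732.25 · 5330 = 4616446.25.

4616446.25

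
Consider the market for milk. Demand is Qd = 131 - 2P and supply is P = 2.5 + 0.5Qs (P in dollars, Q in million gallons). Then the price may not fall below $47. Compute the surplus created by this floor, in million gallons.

52

Rearranging supply gives Qs = 2P - 5. Without the control the market clears where 131 - 2P = 2P - 5, i.e. P* = 34 and Q* = 63.
Since 47 > 34, the floor is binding.
At P = 47: Qd = 131 - 2·47 = 37 and Qs = 2·47 - 5 = 89.
Surplus = Qs - Qd = 89 - 37 = 52.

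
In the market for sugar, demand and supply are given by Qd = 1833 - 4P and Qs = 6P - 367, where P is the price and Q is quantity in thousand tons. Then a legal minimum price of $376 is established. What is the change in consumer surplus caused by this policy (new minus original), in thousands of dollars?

Without the control the market clears where 1833 - 4P = 6P - 367, i.e. P* = 220 and Q* = 953.
Because the floor (376) lies above the market-clearing price, it is binding.
At P = 376: Qd = 1833 - 4·376 = 329 and Qs = 6·376 - 367 = 1889.
Consumer surplus without the control is ½ · (458.25 - 220) · 953 = 113526.125.
With the floor, consumers buy 329 units at 376, so CS = ½ · (458.25 - 376) · 329 = 13530.125.
Change in consumer surplus = 13530.125 - 113526.125 = -99996.

-99996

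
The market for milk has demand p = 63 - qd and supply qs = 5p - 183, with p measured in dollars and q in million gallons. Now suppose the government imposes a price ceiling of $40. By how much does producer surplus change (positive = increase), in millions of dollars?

Rearranging demand gives qd = 63 - p. Without the control the market clears where 63 - p = 5p - 183, i.e. p* = 41 and q* = 22.
Because the ceiling (40) lies below the market-clearing price, it is binding.
At p = 40: qd = 63 - 40 = 23 and qs = 5·40 - 183 = 17.
Producer surplus without the control is ½ · (41 - 36.6) · 22 = 48.4.
With the ceiling, producers sell 17 units at 40, so PS = ½ · (40 - 36.6) · 17 = 28.9.
Change in producer surplus = 28.9 - 48.4 = -19.5.

-19.5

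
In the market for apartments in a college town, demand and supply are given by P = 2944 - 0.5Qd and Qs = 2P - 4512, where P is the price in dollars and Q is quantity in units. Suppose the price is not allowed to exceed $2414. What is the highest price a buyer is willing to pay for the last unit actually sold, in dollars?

2786

Rearranging demand gives Qd = 5888 - 2P. Without the control the market clears where 5888 - 2P = 2P - 4512, i.e. P* = 2600 and Q* = 688.
Because the ceiling (2414) lies below the market-clearing price, it is binding.
At P = 2414: Qd = 5888 - 2·2414 = 1060 and Qs = 2·2414 - 4512 = 316.
Only 316 units reach the market. On the demand curve, the marginal buyer's willingness to pay at Q = 316 is (5888 - 316)/2 = 2786.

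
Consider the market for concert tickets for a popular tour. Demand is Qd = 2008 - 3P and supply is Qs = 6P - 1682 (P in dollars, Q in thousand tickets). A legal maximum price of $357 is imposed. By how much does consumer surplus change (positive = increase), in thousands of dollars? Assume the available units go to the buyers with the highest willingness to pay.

Without the control the market clears where 2008 - 3P = 6P - 1682, i.e. P* = 410 and Q* = 778.
The ceiling of 357 is below the equilibrium price 410, so it binds.
At P = 357: Qd = 2008 - 3·357 = 937 and Qs = 6·357 - 1682 = 460.
Consumer surplus without the control is ½ · (2008/3 - 410) · 778 = 302642/3.
With the ceiling, 460 units are sold at 357 (assume they go to the highest-value buyers). The demand price at Q = 460 is 516, so CS = ½ · [(2008/3 - 357) + (516 - 357)] · 460 = 325220/3.
Change in consumer surplus = 325220/3 - 302642/3 = 7526.

7526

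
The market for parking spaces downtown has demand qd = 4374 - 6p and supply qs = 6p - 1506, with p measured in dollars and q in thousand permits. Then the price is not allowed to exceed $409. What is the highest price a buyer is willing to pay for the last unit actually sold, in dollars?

571

In a free market, 4374 - 6p = 6p - 1506 gives the equilibrium p* = 490, q* = 1434.
The ceiling of 409 is below the equilibrium price 490, so it binds.
At p = 409: qd = 4374 - 6·409 = 1920 and qs = 6·409 - 1506 = 948.
Only 948 units reach the market. On the demand curve, the marginal buyer's willingness to pay at q = 948 is (4374 - 948)/6 = 571.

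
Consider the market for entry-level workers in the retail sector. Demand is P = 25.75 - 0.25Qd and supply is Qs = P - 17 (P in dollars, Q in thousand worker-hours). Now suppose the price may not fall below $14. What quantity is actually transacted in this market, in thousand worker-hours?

7

Rearranging demand gives Qd = 103 - 4P. Without the control the market clears where 103 - 4P = P - 17, i.e. P* = 24 and Q* = 7.
Since 14 is below P* = 24, the floor does not bind and the free-market outcome prevails.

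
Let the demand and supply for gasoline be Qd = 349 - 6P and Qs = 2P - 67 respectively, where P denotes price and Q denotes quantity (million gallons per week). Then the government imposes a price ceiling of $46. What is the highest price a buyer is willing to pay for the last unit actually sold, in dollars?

Setting quantity demanded equal to quantity supplied, 349 - 6P = 2P - 67, gives P* = 52 and Q* = 37.
The ceiling of 46 is below the equilibrium price 52, so it binds.
At P = 46: Qd = 349 - 6·46 = 73 and Qs = 2·46 - 67 = 25.
Only 25 units reach the market. On the demand curve, the marginal buyer's willingness to pay at Q = 25 is (349 - 25)/6 = 54.

54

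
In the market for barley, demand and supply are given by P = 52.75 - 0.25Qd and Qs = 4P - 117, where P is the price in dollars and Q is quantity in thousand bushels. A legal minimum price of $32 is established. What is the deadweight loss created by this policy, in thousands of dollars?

Rearranging demand gives Qd = 211 - 4P. In a free market, 211 - 4P = 4P - 117 gives the equilibrium P* = 41, Q* = 47.
Since 32 is below P* = 41, the floor does not bind and the free-market outcome prevails.
Since the control does not bind, no trades are prevented and deadweight loss is zero.

0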